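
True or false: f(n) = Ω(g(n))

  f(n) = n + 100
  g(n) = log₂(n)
True

f(n) = n + 100 is O(n), and g(n) = log₂(n) is O(log n).
Since O(n) grows at least as fast as O(log n), f(n) = Ω(g(n)) is true.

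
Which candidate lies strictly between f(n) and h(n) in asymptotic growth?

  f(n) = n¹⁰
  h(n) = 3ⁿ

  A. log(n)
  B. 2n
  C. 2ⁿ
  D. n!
C

We need g(n) with n¹⁰ = o(g(n)) and g(n) = o(3ⁿ), i.e. O(n¹⁰) ≺ g ≺ O(3ⁿ).
Check each option:
  A. log(n) — O(log n) does not grow strictly faster than f(n)
  B. 2n — O(n) does not grow strictly faster than f(n)
  C. 2ⁿ — O(2ⁿ) is strictly between O(n¹⁰) and O(3ⁿ) ✓
  D. n! — O(n!) does not grow strictly slower than h(n)

Only option C (2ⁿ) lies strictly between.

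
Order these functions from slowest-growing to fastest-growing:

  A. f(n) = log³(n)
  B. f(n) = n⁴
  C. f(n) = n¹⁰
A < B < C

Comparing growth rates:
A = log³(n) is O(log³ n)
B = n⁴ is O(n⁴)
C = n¹⁰ is O(n¹⁰)

Therefore, the order from slowest to fastest is: A < B < C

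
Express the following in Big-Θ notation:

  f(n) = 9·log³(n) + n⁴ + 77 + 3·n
Θ(n⁴)

Order the terms by growth rate: 77 ≺ 9·log³(n) ≺ 3·n ≺ n⁴.
The fastest-growing term n⁴ dominates as n → ∞; dropping its constant factor gives Θ(n⁴).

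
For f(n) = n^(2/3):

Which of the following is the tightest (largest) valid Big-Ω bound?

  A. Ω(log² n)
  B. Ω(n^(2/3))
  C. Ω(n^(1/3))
B

f(n) = n^(2/3) is Ω(n^(2/3)).
All listed options are valid Big-Ω bounds (lower bounds),
but Ω(n^(2/3)) is the tightest (largest valid bound).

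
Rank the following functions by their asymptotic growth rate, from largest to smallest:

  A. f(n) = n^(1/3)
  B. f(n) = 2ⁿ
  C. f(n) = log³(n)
B > A > C

Comparing growth rates:
B = 2ⁿ is O(2ⁿ)
A = n^(1/3) is O(n^(1/3))
C = log³(n) is O(log³ n)

Therefore, the order from fastest to slowest is: B > A > C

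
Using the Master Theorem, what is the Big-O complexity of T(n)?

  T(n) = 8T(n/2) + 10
Θ(n³)

Master Theorem: a = 8, b = 2, f(n) = 10.
Compute the critical exponent d = log₂(8) = 3.
Compare f(n) = Θ(1) against n^d:
  k = 0 < d = 3, so f(n) = O(n^(d-ε)) — Case 1.
  The recursion cost dominates: T(n) = Θ(n^d) = Θ(n³).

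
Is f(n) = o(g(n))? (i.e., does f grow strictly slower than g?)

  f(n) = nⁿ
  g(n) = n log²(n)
False

f(n) = nⁿ is O(nⁿ), and g(n) = n log²(n) is O(n log² n).
Since O(nⁿ) grows faster than or equal to O(n log² n), f(n) = o(g(n)) is false.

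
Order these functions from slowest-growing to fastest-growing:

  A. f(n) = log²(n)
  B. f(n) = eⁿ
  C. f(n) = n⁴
A < C < B

Comparing growth rates:
A = log²(n) is O(log² n)
C = n⁴ is O(n⁴)
B = eⁿ is O(eⁿ)

Therefore, the order from slowest to fastest is: A < C < B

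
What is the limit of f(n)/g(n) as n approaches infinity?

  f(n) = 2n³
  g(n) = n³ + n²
2

Since 2n³ and n³ + n² have the same growth rate (O(n³)),
the ratio converges to a constant: 2.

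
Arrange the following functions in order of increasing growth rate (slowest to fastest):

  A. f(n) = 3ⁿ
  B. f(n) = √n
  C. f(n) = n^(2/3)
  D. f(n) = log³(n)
D < B < C < A

Comparing growth rates:
D = log³(n) is O(log³ n)
B = √n is O(√n)
C = n^(2/3) is O(n^(2/3))
A = 3ⁿ is O(3ⁿ)

Therefore, the order from slowest to fastest is: D < B < C < A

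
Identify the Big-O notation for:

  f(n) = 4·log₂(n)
O(log n)

The dominant term in 4·log₂(n) is 4·log₂(n), which is Θ(log n).
Constants are absorbed, so the tightest bound is O(log n).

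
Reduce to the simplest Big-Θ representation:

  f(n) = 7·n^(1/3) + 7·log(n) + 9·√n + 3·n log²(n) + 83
Θ(n log² n)

Order the terms by growth rate: 83 ≺ 7·log(n) ≺ 7·n^(1/3) ≺ 9·√n ≺ 3·n log²(n).
The fastest-growing term 3·n log²(n) dominates as n → ∞; dropping its constant factor gives Θ(n log² n).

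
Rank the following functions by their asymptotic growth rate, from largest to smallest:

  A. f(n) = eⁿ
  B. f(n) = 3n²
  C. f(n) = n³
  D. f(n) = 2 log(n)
A > C > B > D

Comparing growth rates:
A = eⁿ is O(eⁿ)
C = n³ is O(n³)
B = 3n² is O(n²)
D = 2 log(n) is O(log n)

Therefore, the order from fastest to slowest is: A > C > B > D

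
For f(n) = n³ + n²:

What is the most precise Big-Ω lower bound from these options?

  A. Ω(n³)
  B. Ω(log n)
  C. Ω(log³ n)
A

f(n) = n³ + n² is Ω(n³).
All listed options are valid Big-Ω bounds (lower bounds),
but Ω(n³) is the tightest (largest valid bound).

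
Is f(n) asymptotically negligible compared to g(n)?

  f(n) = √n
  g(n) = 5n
True

f(n) = √n is O(√n), and g(n) = 5n is O(n).
Since O(√n) grows strictly slower than O(n), f(n) = o(g(n)) is true.
This means lim(n→∞) f(n)/g(n) = 0.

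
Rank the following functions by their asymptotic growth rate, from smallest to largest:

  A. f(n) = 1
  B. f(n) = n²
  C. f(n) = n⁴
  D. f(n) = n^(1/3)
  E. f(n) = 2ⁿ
A < D < B < C < E

Comparing growth rates:
A = 1 is O(1)
D = n^(1/3) is O(n^(1/3))
B = n² is O(n²)
C = n⁴ is O(n⁴)
E = 2ⁿ is O(2ⁿ)

Therefore, the order from slowest to fastest is: A < D < B < C < E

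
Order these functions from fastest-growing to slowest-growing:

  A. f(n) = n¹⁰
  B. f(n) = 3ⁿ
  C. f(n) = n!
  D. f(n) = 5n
C > B > A > D

Comparing growth rates:
C = n! is O(n!)
B = 3ⁿ is O(3ⁿ)
A = n¹⁰ is O(n¹⁰)
D = 5n is O(n)

Therefore, the order from fastest to slowest is: C > B > A > D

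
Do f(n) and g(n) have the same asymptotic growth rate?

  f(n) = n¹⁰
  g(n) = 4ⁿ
False

f(n) = n¹⁰ is O(n¹⁰), and g(n) = 4ⁿ is O(4ⁿ).
Since they have different growth rates, f(n) = Θ(g(n)) is false.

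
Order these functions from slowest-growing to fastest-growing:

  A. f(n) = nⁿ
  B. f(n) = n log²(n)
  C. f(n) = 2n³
B < C < A

Comparing growth rates:
B = n log²(n) is O(n log² n)
C = 2n³ is O(n³)
A = nⁿ is O(nⁿ)

Therefore, the order from slowest to fastest is: B < C < A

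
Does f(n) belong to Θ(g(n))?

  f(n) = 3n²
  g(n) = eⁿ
False

f(n) = 3n² is O(n²), and g(n) = eⁿ is O(eⁿ).
Since they have different growth rates, f(n) = Θ(g(n)) is false.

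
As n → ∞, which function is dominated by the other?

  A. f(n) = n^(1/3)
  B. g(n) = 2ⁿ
A

f(n) = n^(1/3) is O(n^(1/3)), while g(n) = 2ⁿ is O(2ⁿ).
Since O(n^(1/3)) grows slower than O(2ⁿ), f(n) is dominated.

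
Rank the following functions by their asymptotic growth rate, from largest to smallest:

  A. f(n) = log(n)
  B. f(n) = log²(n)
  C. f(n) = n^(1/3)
C > B > A

Comparing growth rates:
C = n^(1/3) is O(n^(1/3))
B = log²(n) is O(log² n)
A = log(n) is O(log n)

Therefore, the order from fastest to slowest is: C > B > A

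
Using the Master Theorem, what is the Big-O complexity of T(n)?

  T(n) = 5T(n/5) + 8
Θ(n)

Master Theorem: a = 5, b = 5, f(n) = 8.
Compute the critical exponent d = log₅(5) = 1.
Compare f(n) = Θ(1) against n^d:
  k = 0 < d = 1, so f(n) = O(n^(d-ε)) — Case 1.
  The recursion cost dominates: T(n) = Θ(n^d) = Θ(n).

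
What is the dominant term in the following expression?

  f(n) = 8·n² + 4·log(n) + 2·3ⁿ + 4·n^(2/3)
2·3ⁿ

Looking at each term:
  - 8·n² is O(n²)
  - 4·log(n) is O(log n)
  - 2·3ⁿ is O(3ⁿ)
  - 4·n^(2/3) is O(n^(2/3))

The term 2·3ⁿ (O(3ⁿ)) grows fastest and dominates all others.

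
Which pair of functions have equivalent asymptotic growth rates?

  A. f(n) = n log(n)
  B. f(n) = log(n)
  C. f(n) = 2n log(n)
A and C

Examining each function:
  A. n log(n) is O(n log n)
  B. log(n) is O(log n)
  C. 2n log(n) is O(n log n)

Functions A and C both have the same complexity class.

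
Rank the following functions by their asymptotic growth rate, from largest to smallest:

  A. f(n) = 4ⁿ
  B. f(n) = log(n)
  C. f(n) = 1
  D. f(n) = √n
A > D > B > C

Comparing growth rates:
A = 4ⁿ is O(4ⁿ)
D = √n is O(√n)
B = log(n) is O(log n)
C = 1 is O(1)

Therefore, the order from fastest to slowest is: A > D > B > C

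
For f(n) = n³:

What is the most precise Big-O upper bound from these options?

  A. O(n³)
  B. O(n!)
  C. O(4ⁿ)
A

f(n) = n³ is O(n³).
All listed options are valid Big-O bounds (upper bounds),
but O(n³) is the tightest (smallest valid bound).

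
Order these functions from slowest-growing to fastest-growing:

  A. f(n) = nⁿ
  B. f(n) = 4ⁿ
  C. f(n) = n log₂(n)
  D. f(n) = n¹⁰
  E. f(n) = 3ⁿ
C < D < E < B < A

Comparing growth rates:
C = n log₂(n) is O(n log n)
D = n¹⁰ is O(n¹⁰)
E = 3ⁿ is O(3ⁿ)
B = 4ⁿ is O(4ⁿ)
A = nⁿ is O(nⁿ)

Therefore, the order from slowest to fastest is: C < D < E < B < A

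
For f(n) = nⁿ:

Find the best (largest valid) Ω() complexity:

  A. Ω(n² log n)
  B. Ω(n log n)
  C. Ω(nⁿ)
C

f(n) = nⁿ is Ω(nⁿ).
All listed options are valid Big-Ω bounds (lower bounds),
but Ω(nⁿ) is the tightest (largest valid bound).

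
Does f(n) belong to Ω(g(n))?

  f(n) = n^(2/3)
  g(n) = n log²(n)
False

f(n) = n^(2/3) is O(n^(2/3)), and g(n) = n log²(n) is O(n log² n).
Since O(n^(2/3)) grows slower than O(n log² n), f(n) = Ω(g(n)) is false.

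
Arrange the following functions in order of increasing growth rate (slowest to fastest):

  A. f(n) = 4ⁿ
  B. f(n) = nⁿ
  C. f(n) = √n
C < A < B

Comparing growth rates:
C = √n is O(√n)
A = 4ⁿ is O(4ⁿ)
B = nⁿ is O(nⁿ)

Therefore, the order from slowest to fastest is: C < A < B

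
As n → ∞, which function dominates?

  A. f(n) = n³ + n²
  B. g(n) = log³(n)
A

f(n) = n³ + n² is O(n³), while g(n) = log³(n) is O(log³ n).
Since O(n³) grows faster than O(log³ n), f(n) dominates.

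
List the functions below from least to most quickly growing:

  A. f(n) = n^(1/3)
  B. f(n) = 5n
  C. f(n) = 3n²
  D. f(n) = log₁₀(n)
D < A < B < C

Comparing growth rates:
D = log₁₀(n) is O(log n)
A = n^(1/3) is O(n^(1/3))
B = 5n is O(n)
C = 3n² is O(n²)

Therefore, the order from slowest to fastest is: D < A < B < C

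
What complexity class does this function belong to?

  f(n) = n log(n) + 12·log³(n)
O(n log n)

The dominant term in n log(n) + 12·log³(n) is n log(n), which is Θ(n log n).
Lower-order terms (12·log³(n)) are asymptotically negligible.
Constants are absorbed, so the tightest bound is O(n log n).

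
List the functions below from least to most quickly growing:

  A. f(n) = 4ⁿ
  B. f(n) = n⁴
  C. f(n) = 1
C < B < A

Comparing growth rates:
C = 1 is O(1)
B = n⁴ is O(n⁴)
A = 4ⁿ is O(4ⁿ)

Therefore, the order from slowest to fastest is: C < B < A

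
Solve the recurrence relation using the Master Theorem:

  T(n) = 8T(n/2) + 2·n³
Θ(n³ log n)

Master Theorem: a = 8, b = 2, f(n) = 2·n³.
Compute the critical exponent d = log₂(8) = 3.
Compare f(n) = Θ(n³) against n^d:
  k = 3 = d, so f(n) = Θ(n^d) — Case 2.
  Work is balanced across levels: T(n) = Θ(n^d log n) = Θ(n³ log n).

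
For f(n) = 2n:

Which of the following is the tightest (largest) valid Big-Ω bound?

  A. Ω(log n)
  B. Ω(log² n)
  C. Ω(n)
C

f(n) = 2n is Ω(n).
All listed options are valid Big-Ω bounds (lower bounds),
but Ω(n) is the tightest (largest valid bound).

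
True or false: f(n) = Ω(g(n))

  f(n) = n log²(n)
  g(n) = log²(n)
True

f(n) = n log²(n) is O(n log² n), and g(n) = log²(n) is O(log² n).
Since O(n log² n) grows at least as fast as O(log² n), f(n) = Ω(g(n)) is true.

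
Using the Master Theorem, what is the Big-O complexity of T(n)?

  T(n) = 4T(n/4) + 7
Θ(n)

Master Theorem: a = 4, b = 4, f(n) = 7.
Compute the critical exponent d = log₄(4) = 1.
Compare f(n) = Θ(1) against n^d:
  k = 0 < d = 1, so f(n) = O(n^(d-ε)) — Case 1.
  The recursion cost dominates: T(n) = Θ(n^d) = Θ(n).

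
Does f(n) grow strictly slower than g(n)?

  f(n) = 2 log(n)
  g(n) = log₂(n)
False

f(n) = 2 log(n) is O(log n), and g(n) = log₂(n) is O(log n).
Since they have the same growth rate, f(n) = o(g(n)) is false.
(f = o(g) requires f to grow strictly slower, not equal.)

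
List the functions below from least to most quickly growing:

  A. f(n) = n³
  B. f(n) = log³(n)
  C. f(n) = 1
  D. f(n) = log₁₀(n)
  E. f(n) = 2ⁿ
C < D < B < A < E

Comparing growth rates:
C = 1 is O(1)
D = log₁₀(n) is O(log n)
B = log³(n) is O(log³ n)
A = n³ is O(n³)
E = 2ⁿ is O(2ⁿ)

Therefore, the order from slowest to fastest is: C < D < B < A < E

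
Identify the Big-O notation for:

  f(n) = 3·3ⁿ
O(3ⁿ)

The dominant term in 3·3ⁿ is 3·3ⁿ, which is Θ(3ⁿ).
Constants are absorbed, so the tightest bound is O(3ⁿ).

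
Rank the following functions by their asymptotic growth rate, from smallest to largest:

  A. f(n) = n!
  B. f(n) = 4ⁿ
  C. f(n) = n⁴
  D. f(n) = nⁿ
C < B < A < D

Comparing growth rates:
C = n⁴ is O(n⁴)
B = 4ⁿ is O(4ⁿ)
A = n! is O(n!)
D = nⁿ is O(nⁿ)

Therefore, the order from slowest to fastest is: C < B < A < D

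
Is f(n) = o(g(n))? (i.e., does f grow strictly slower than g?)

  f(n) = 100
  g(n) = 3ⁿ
True

f(n) = 100 is O(1), and g(n) = 3ⁿ is O(3ⁿ).
Since O(1) grows strictly slower than O(3ⁿ), f(n) = o(g(n)) is true.
This means lim(n→∞) f(n)/g(n) = 0.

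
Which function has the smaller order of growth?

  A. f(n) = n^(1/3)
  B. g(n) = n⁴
A

f(n) = n^(1/3) is O(n^(1/3)), while g(n) = n⁴ is O(n⁴).
Since O(n^(1/3)) grows slower than O(n⁴), f(n) is dominated.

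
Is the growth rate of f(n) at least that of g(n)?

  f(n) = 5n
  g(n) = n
True

f(n) = 5n and g(n) = n are both O(n).
Big-Ω permits equal growth rates (f ≥ c·g for some c > 0), so f(n) = Ω(g(n)) is true.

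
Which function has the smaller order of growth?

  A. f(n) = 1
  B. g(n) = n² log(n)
A

f(n) = 1 is O(1), while g(n) = n² log(n) is O(n² log n).
Since O(1) grows slower than O(n² log n), f(n) is dominated.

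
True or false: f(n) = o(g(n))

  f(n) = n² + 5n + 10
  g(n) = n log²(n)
False

f(n) = n² + 5n + 10 is O(n²), and g(n) = n log²(n) is O(n log² n).
Since O(n²) grows faster than or equal to O(n log² n), f(n) = o(g(n)) is false.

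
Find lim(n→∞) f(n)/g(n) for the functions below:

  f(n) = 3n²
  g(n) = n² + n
3

Since 3n² and n² + n have the same growth rate (O(n²)),
the ratio converges to a constant: 3.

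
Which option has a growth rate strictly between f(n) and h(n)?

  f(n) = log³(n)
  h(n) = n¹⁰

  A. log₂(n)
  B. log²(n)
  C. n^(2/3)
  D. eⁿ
C

We need g(n) with log³(n) = o(g(n)) and g(n) = o(n¹⁰), i.e. O(log³ n) ≺ g ≺ O(n¹⁰).
Check each option:
  A. log₂(n) — O(log n) does not grow strictly faster than f(n)
  B. log²(n) — O(log² n) does not grow strictly faster than f(n)
  C. n^(2/3) — O(n^(2/3)) is strictly between O(log³ n) and O(n¹⁰) ✓
  D. eⁿ — O(eⁿ) does not grow strictly slower than h(n)

Only option C (n^(2/3)) lies strictly between.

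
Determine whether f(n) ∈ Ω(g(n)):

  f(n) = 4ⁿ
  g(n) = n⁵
True

f(n) = 4ⁿ is O(4ⁿ), and g(n) = n⁵ is O(n⁵).
Since O(4ⁿ) grows at least as fast as O(n⁵), f(n) = Ω(g(n)) is true.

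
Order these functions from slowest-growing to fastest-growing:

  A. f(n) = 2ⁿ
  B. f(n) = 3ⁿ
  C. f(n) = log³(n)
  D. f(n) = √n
C < D < A < B

Comparing growth rates:
C = log³(n) is O(log³ n)
D = √n is O(√n)
A = 2ⁿ is O(2ⁿ)
B = 3ⁿ is O(3ⁿ)

Therefore, the order from slowest to fastest is: C < D < A < B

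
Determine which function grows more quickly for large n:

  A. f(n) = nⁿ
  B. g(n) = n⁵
A

f(n) = nⁿ is O(nⁿ), while g(n) = n⁵ is O(n⁵).
Since O(nⁿ) grows faster than O(n⁵), f(n) dominates.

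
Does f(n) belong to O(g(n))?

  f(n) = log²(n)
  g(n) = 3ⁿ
True

f(n) = log²(n) is O(log² n), and g(n) = 3ⁿ is O(3ⁿ).
Since O(log² n) ⊆ O(3ⁿ) (f grows no faster than g), f(n) = O(g(n)) is true.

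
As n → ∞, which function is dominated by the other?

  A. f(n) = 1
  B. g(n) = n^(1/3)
A

f(n) = 1 is O(1), while g(n) = n^(1/3) is O(n^(1/3)).
Since O(1) grows slower than O(n^(1/3)), f(n) is dominated.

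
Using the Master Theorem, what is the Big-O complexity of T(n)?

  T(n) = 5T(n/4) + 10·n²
Θ(n²)

Master Theorem: a = 5, b = 4, f(n) = 10·n².
Compute the critical exponent d = log₄(5) = 1.161.
Compare f(n) = Θ(n²) against n^d:
  k = 2 > d = 1.161, so f(n) = Ω(n^(d+ε)) — Case 3.
  Regularity: a·(n/b)^2/n^2 = a/b^2 = 5/16 < 1 ✓.
  The top-level work dominates: T(n) = Θ(f(n)) = Θ(n²).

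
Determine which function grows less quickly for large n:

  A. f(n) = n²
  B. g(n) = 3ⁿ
A

f(n) = n² is O(n²), while g(n) = 3ⁿ is O(3ⁿ).
Since O(n²) grows slower than O(3ⁿ), f(n) is dominated.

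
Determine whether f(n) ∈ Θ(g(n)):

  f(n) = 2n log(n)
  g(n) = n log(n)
True

f(n) = 2n log(n) and g(n) = n log(n) are both O(n log n).
Since they have the same asymptotic growth rate, f(n) = Θ(g(n)) is true.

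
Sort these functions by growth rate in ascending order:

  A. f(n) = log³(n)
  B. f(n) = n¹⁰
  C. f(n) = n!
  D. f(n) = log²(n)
D < A < B < C

Comparing growth rates:
D = log²(n) is O(log² n)
A = log³(n) is O(log³ n)
B = n¹⁰ is O(n¹⁰)
C = n! is O(n!)

Therefore, the order from slowest to fastest is: D < A < B < C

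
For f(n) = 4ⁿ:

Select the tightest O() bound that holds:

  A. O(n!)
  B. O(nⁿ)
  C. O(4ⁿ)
C

f(n) = 4ⁿ is O(4ⁿ).
All listed options are valid Big-O bounds (upper bounds),
but O(4ⁿ) is the tightest (smallest valid bound).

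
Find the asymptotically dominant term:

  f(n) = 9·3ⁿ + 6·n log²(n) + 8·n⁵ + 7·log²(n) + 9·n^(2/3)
9·3ⁿ

Looking at each term:
  - 9·3ⁿ is O(3ⁿ)
  - 6·n log²(n) is O(n log² n)
  - 8·n⁵ is O(n⁵)
  - 7·log²(n) is O(log² n)
  - 9·n^(2/3) is O(n^(2/3))

The term 9·3ⁿ (O(3ⁿ)) grows fastest and dominates all others.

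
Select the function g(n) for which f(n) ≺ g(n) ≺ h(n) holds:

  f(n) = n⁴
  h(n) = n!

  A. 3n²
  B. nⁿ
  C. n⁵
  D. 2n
C

We need g(n) with n⁴ = o(g(n)) and g(n) = o(n!), i.e. O(n⁴) ≺ g ≺ O(n!).
Check each option:
  A. 3n² — O(n²) does not grow strictly faster than f(n)
  B. nⁿ — O(nⁿ) does not grow strictly slower than h(n)
  C. n⁵ — O(n⁵) is strictly between O(n⁴) and O(n!) ✓
  D. 2n — O(n) does not grow strictly faster than f(n)

Only option C (n⁵) lies strictly between.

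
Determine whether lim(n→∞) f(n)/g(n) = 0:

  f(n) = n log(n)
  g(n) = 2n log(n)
False

f(n) = n log(n) is O(n log n), and g(n) = 2n log(n) is O(n log n).
Since they have the same growth rate, f(n) = o(g(n)) is false.
(f = o(g) requires f to grow strictly slower, not equal.)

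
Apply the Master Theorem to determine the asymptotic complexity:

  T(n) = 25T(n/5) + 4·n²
Θ(n² log n)

Master Theorem: a = 25, b = 5, f(n) = 4·n².
Compute the critical exponent d = log₅(25) = 2.
Compare f(n) = Θ(n²) against n^d:
  k = 2 = d, so f(n) = Θ(n^d) — Case 2.
  Work is balanced across levels: T(n) = Θ(n^d log n) = Θ(n² log n).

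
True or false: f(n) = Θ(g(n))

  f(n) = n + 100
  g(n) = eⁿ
False

f(n) = n + 100 is O(n), and g(n) = eⁿ is O(eⁿ).
Since they have different growth rates, f(n) = Θ(g(n)) is false.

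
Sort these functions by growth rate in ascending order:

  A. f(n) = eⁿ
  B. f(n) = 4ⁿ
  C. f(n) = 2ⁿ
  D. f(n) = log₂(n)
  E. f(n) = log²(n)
D < E < C < A < B

Comparing growth rates:
D = log₂(n) is O(log n)
E = log²(n) is O(log² n)
C = 2ⁿ is O(2ⁿ)
A = eⁿ is O(eⁿ)
B = 4ⁿ is O(4ⁿ)

Therefore, the order from slowest to fastest is: D < E < C < A < B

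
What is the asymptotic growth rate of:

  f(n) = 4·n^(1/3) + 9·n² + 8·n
Θ(n²)

Order the terms by growth rate: 4·n^(1/3) ≺ 8·n ≺ 9·n².
The fastest-growing term 9·n² dominates as n → ∞; dropping its constant factor gives Θ(n²).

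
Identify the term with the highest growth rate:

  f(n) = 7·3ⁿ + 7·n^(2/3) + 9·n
7·3ⁿ

Looking at each term:
  - 7·3ⁿ is O(3ⁿ)
  - 7·n^(2/3) is O(n^(2/3))
  - 9·n is O(n)

The term 7·3ⁿ (O(3ⁿ)) grows fastest and dominates all others.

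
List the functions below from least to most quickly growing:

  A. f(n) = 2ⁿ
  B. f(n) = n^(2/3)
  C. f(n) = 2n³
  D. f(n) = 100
D < B < C < A

Comparing growth rates:
D = 100 is O(1)
B = n^(2/3) is O(n^(2/3))
C = 2n³ is O(n³)
A = 2ⁿ is O(2ⁿ)

Therefore, the order from slowest to fastest is: D < B < C < A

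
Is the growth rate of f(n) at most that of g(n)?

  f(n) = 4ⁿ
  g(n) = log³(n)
False

f(n) = 4ⁿ is O(4ⁿ), and g(n) = log³(n) is O(log³ n).
Since O(4ⁿ) grows faster than O(log³ n), f(n) = O(g(n)) is false.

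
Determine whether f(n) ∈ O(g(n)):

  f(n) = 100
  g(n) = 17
True

f(n) = 100 and g(n) = 17 are both O(1).
Big-O permits equal growth rates (f ≤ c·g for some c), so f(n) = O(g(n)) is true.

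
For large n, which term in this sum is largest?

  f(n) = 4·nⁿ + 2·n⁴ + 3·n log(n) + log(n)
4·nⁿ

Looking at each term:
  - 4·nⁿ is O(nⁿ)
  - 2·n⁴ is O(n⁴)
  - 3·n log(n) is O(n log n)
  - log(n) is O(log n)

The term 4·nⁿ (O(nⁿ)) grows fastest and dominates all others.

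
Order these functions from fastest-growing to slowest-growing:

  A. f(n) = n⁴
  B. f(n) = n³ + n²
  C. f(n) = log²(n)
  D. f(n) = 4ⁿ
D > A > B > C

Comparing growth rates:
D = 4ⁿ is O(4ⁿ)
A = n⁴ is O(n⁴)
B = n³ + n² is O(n³)
C = log²(n) is O(log² n)

Therefore, the order from fastest to slowest is: D > A > B > C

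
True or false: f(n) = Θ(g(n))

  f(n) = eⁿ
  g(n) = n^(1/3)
False

f(n) = eⁿ is O(eⁿ), and g(n) = n^(1/3) is O(n^(1/3)).
Since they have different growth rates, f(n) = Θ(g(n)) is false.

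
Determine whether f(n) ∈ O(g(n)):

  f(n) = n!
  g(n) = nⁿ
True

f(n) = n! is O(n!), and g(n) = nⁿ is O(nⁿ).
Since O(n!) ⊆ O(nⁿ) (f grows no faster than g), f(n) = O(g(n)) is true.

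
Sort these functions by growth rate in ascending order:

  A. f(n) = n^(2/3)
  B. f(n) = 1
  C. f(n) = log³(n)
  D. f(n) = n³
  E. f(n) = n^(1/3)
B < C < E < A < D

Comparing growth rates:
B = 1 is O(1)
C = log³(n) is O(log³ n)
E = n^(1/3) is O(n^(1/3))
A = n^(2/3) is O(n^(2/3))
D = n³ is O(n³)

Therefore, the order from slowest to fastest is: B < C < E < A < D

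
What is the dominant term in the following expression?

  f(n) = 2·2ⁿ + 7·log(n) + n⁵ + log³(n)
2·2ⁿ

Looking at each term:
  - 2·2ⁿ is O(2ⁿ)
  - 7·log(n) is O(log n)
  - n⁵ is O(n⁵)
  - log³(n) is O(log³ n)

The term 2·2ⁿ (O(2ⁿ)) grows fastest and dominates all others.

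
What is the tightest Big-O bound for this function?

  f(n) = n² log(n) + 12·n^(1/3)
O(n² log n)

The dominant term in n² log(n) + 12·n^(1/3) is n² log(n), which is Θ(n² log n).
Lower-order terms (12·n^(1/3)) are asymptotically negligible.
Constants are absorbed, so the tightest bound is O(n² log n).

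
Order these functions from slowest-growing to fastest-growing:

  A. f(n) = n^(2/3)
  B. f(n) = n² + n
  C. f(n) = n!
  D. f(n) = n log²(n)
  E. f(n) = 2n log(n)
A < E < D < B < C

Comparing growth rates:
A = n^(2/3) is O(n^(2/3))
E = 2n log(n) is O(n log n)
D = n log²(n) is O(n log² n)
B = n² + n is O(n²)
C = n! is O(n!)

Therefore, the order from slowest to fastest is: A < E < D < B < C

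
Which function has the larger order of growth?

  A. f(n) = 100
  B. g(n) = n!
B

f(n) = 100 is O(1), while g(n) = n! is O(n!).
Since O(n!) grows faster than O(1), g(n) dominates.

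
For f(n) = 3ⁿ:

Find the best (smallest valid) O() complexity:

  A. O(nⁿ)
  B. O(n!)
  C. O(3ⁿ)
C

f(n) = 3ⁿ is O(3ⁿ).
All listed options are valid Big-O bounds (upper bounds),
but O(3ⁿ) is the tightest (smallest valid bound).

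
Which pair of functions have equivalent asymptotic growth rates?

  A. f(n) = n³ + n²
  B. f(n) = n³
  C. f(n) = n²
A and B

Examining each function:
  A. n³ + n² is O(n³)
  B. n³ is O(n³)
  C. n² is O(n²)

Functions A and B both have the same complexity class.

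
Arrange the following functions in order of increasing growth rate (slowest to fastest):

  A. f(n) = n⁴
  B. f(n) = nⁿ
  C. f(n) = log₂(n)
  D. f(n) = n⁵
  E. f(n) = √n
C < E < A < D < B

Comparing growth rates:
C = log₂(n) is O(log n)
E = √n is O(√n)
A = n⁴ is O(n⁴)
D = n⁵ is O(n⁵)
B = nⁿ is O(nⁿ)

Therefore, the order from slowest to fastest is: C < E < A < D < B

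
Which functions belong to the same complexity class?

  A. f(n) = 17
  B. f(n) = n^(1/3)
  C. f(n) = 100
A and C

Examining each function:
  A. 17 is O(1)
  B. n^(1/3) is O(n^(1/3))
  C. 100 is O(1)

Functions A and C both have the same complexity class.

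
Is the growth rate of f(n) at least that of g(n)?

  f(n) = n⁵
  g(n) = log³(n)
True

f(n) = n⁵ is O(n⁵), and g(n) = log³(n) is O(log³ n).
Since O(n⁵) grows at least as fast as O(log³ n), f(n) = Ω(g(n)) is true.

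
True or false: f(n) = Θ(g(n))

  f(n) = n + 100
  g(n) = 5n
True

f(n) = n + 100 and g(n) = 5n are both O(n).
Since they have the same asymptotic growth rate, f(n) = Θ(g(n)) is true.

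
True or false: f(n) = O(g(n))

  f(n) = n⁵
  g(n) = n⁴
False

f(n) = n⁵ is O(n⁵), and g(n) = n⁴ is O(n⁴).
Since O(n⁵) grows faster than O(n⁴), f(n) = O(g(n)) is false.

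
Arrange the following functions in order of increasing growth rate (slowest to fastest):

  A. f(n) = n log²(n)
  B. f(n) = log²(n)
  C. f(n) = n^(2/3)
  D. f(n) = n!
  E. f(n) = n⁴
B < C < A < E < D

Comparing growth rates:
B = log²(n) is O(log² n)
C = n^(2/3) is O(n^(2/3))
A = n log²(n) is O(n log² n)
E = n⁴ is O(n⁴)
D = n! is O(n!)

Therefore, the order from slowest to fastest is: B < C < A < E < D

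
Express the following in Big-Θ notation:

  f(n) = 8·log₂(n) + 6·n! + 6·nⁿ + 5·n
Θ(nⁿ)

Order the terms by growth rate: 8·log₂(n) ≺ 5·n ≺ 6·n! ≺ 6·nⁿ.
The fastest-growing term 6·nⁿ dominates as n → ∞; dropping its constant factor gives Θ(nⁿ).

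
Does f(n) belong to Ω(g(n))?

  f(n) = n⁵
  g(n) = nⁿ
False

f(n) = n⁵ is O(n⁵), and g(n) = nⁿ is O(nⁿ).
Since O(n⁵) grows slower than O(nⁿ), f(n) = Ω(g(n)) is false.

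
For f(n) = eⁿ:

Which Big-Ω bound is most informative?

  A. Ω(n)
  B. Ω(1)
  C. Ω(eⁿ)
C

f(n) = eⁿ is Ω(eⁿ).
All listed options are valid Big-Ω bounds (lower bounds),
but Ω(eⁿ) is the tightest (largest valid bound).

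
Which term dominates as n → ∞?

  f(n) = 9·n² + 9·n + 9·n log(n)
9·n²

Looking at each term:
  - 9·n² is O(n²)
  - 9·n is O(n)
  - 9·n log(n) is O(n log n)

The term 9·n² (O(n²)) grows fastest and dominates all others.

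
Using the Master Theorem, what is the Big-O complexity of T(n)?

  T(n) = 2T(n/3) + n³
Θ(n³)

Master Theorem: a = 2, b = 3, f(n) = n³.
Compute the critical exponent d = log₃(2) = 0.631.
Compare f(n) = Θ(n³) against n^d:
  k = 3 > d = 0.631, so f(n) = Ω(n^(d+ε)) — Case 3.
  Regularity: a·(n/b)^3/n^3 = a/b^3 = 2/27 < 1 ✓.
  The top-level work dominates: T(n) = Θ(f(n)) = Θ(n³).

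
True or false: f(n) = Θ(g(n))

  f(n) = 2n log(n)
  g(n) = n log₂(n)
True

f(n) = 2n log(n) and g(n) = n log₂(n) are both O(n log n).
Since they have the same asymptotic growth rate, f(n) = Θ(g(n)) is true.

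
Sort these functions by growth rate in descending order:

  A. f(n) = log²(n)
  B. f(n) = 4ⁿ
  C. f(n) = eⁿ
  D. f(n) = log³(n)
B > C > D > A

Comparing growth rates:
B = 4ⁿ is O(4ⁿ)
C = eⁿ is O(eⁿ)
D = log³(n) is O(log³ n)
A = log²(n) is O(log² n)

Therefore, the order from fastest to slowest is: B > C > D > A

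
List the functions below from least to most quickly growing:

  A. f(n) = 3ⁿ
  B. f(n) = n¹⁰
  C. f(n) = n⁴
C < B < A

Comparing growth rates:
C = n⁴ is O(n⁴)
B = n¹⁰ is O(n¹⁰)
A = 3ⁿ is O(3ⁿ)

Therefore, the order from slowest to fastest is: C < B < A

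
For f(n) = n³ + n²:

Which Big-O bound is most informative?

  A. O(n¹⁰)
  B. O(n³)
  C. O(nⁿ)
B

f(n) = n³ + n² is O(n³).
All listed options are valid Big-O bounds (upper bounds),
but O(n³) is the tightest (smallest valid bound).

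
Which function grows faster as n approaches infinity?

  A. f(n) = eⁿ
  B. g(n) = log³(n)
A

f(n) = eⁿ is O(eⁿ), while g(n) = log³(n) is O(log³ n).
Since O(eⁿ) grows faster than O(log³ n), f(n) dominates.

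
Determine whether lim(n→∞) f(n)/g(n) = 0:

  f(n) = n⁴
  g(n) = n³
False

f(n) = n⁴ is O(n⁴), and g(n) = n³ is O(n³).
Since O(n⁴) grows faster than or equal to O(n³), f(n) = o(g(n)) is false.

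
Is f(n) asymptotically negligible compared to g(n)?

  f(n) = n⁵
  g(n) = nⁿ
True

f(n) = n⁵ is O(n⁵), and g(n) = nⁿ is O(nⁿ).
Since O(n⁵) grows strictly slower than O(nⁿ), f(n) = o(g(n)) is true.
This means lim(n→∞) f(n)/g(n) = 0.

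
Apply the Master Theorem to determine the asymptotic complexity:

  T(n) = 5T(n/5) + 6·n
Θ(n log n)

Master Theorem: a = 5, b = 5, f(n) = 6·n.
Compute the critical exponent d = log₅(5) = 1.
Compare f(n) = Θ(n) against n^d:
  k = 1 = d, so f(n) = Θ(n^d) — Case 2.
  Work is balanced across levels: T(n) = Θ(n^d log n) = Θ(n log n).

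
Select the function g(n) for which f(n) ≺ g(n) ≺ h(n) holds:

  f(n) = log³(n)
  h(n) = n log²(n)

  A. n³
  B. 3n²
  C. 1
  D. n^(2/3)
D

We need g(n) with log³(n) = o(g(n)) and g(n) = o(n log²(n)), i.e. O(log³ n) ≺ g ≺ O(n log² n).
Check each option:
  A. n³ — O(n³) does not grow strictly slower than h(n)
  B. 3n² — O(n²) does not grow strictly slower than h(n)
  C. 1 — O(1) does not grow strictly faster than f(n)
  D. n^(2/3) — O(n^(2/3)) is strictly between O(log³ n) and O(n log² n) ✓

Only option D (n^(2/3)) lies strictly between.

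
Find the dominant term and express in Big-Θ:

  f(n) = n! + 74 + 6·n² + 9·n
Θ(n!)

Order the terms by growth rate: 74 ≺ 9·n ≺ 6·n² ≺ n!.
The fastest-growing term n! dominates as n → ∞; dropping its constant factor gives Θ(n!).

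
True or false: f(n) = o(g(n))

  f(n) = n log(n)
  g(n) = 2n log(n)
False

f(n) = n log(n) is O(n log n), and g(n) = 2n log(n) is O(n log n).
Since they have the same growth rate, f(n) = o(g(n)) is false.
(f = o(g) requires f to grow strictly slower, not equal.)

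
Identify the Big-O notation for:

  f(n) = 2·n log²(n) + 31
O(n log² n)

The dominant term in 2·n log²(n) + 31 is 2·n log²(n), which is Θ(n log² n).
Lower-order terms (31) are asymptotically negligible.
Constants are absorbed, so the tightest bound is O(n log² n).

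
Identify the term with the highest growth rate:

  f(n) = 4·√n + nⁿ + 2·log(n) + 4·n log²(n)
nⁿ

Looking at each term:
  - 4·√n is O(√n)
  - nⁿ is O(nⁿ)
  - 2·log(n) is O(log n)
  - 4·n log²(n) is O(n log² n)

The term nⁿ (O(nⁿ)) grows fastest and dominates all others.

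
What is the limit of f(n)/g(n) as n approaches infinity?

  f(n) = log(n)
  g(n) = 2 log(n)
1/2

Since log(n) and 2 log(n) have the same growth rate (O(log n)),
the ratio converges to a constant: 1/2.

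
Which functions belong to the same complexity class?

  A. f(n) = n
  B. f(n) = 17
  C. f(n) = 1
B and C

Examining each function:
  A. n is O(n)
  B. 17 is O(1)
  C. 1 is O(1)

Functions B and C both have the same complexity class.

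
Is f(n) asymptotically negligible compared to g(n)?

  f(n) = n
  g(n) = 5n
False

f(n) = n is O(n), and g(n) = 5n is O(n).
Since they have the same growth rate, f(n) = o(g(n)) is false.
(f = o(g) requires f to grow strictly slower, not equal.)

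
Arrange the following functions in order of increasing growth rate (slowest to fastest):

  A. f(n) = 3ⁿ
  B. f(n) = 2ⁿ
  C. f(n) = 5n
C < B < A

Comparing growth rates:
C = 5n is O(n)
B = 2ⁿ is O(2ⁿ)
A = 3ⁿ is O(3ⁿ)

Therefore, the order from slowest to fastest is: C < B < A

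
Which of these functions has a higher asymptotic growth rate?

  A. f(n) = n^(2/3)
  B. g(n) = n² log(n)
B

f(n) = n^(2/3) is O(n^(2/3)), while g(n) = n² log(n) is O(n² log n).
Since O(n² log n) grows faster than O(n^(2/3)), g(n) dominates.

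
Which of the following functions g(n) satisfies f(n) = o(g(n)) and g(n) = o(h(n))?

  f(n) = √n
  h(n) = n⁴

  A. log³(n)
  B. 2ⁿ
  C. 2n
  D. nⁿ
C

We need g(n) with √n = o(g(n)) and g(n) = o(n⁴), i.e. O(√n) ≺ g ≺ O(n⁴).
Check each option:
  A. log³(n) — O(log³ n) does not grow strictly faster than f(n)
  B. 2ⁿ — O(2ⁿ) does not grow strictly slower than h(n)
  C. 2n — O(n) is strictly between O(√n) and O(n⁴) ✓
  D. nⁿ — O(nⁿ) does not grow strictly slower than h(n)

Only option C (2n) lies strictly between.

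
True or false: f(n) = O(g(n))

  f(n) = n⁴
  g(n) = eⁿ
True

f(n) = n⁴ is O(n⁴), and g(n) = eⁿ is O(eⁿ).
Since O(n⁴) ⊆ O(eⁿ) (f grows no faster than g), f(n) = O(g(n)) is true.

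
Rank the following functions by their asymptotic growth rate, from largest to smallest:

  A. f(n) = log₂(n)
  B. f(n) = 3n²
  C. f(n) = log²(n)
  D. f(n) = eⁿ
D > B > C > A

Comparing growth rates:
D = eⁿ is O(eⁿ)
B = 3n² is O(n²)
C = log²(n) is O(log² n)
A = log₂(n) is O(log n)

Therefore, the order from fastest to slowest is: D > B > C > A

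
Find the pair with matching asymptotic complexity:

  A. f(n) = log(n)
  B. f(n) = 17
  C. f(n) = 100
B and C

Examining each function:
  A. log(n) is O(log n)
  B. 17 is O(1)
  C. 100 is O(1)

Functions B and C both have the same complexity class.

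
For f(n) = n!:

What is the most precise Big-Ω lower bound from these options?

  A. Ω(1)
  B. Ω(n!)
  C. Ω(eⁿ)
B

f(n) = n! is Ω(n!).
All listed options are valid Big-Ω bounds (lower bounds),
but Ω(n!) is the tightest (largest valid bound).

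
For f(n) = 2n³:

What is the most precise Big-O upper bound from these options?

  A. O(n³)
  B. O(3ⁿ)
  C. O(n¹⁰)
A

f(n) = 2n³ is O(n³).
All listed options are valid Big-O bounds (upper bounds),
but O(n³) is the tightest (smallest valid bound).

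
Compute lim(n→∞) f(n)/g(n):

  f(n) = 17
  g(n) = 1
17

Since 17 and 1 have the same growth rate (O(1)),
the ratio converges to a constant: 17.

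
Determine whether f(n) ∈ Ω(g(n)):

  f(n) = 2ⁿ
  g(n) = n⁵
True

f(n) = 2ⁿ is O(2ⁿ), and g(n) = n⁵ is O(n⁵).
Since O(2ⁿ) grows at least as fast as O(n⁵), f(n) = Ω(g(n)) is true.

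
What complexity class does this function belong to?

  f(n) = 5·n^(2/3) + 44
O(n^(2/3))

The dominant term in 5·n^(2/3) + 44 is 5·n^(2/3), which is Θ(n^(2/3)).
Lower-order terms (44) are asymptotically negligible.
Constants are absorbed, so the tightest bound is O(n^(2/3)).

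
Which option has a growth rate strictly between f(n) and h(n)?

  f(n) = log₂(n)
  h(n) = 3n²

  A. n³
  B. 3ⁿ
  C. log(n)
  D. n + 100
D

We need g(n) with log₂(n) = o(g(n)) and g(n) = o(3n²), i.e. O(log n) ≺ g ≺ O(n²).
Check each option:
  A. n³ — O(n³) does not grow strictly slower than h(n)
  B. 3ⁿ — O(3ⁿ) does not grow strictly slower than h(n)
  C. log(n) — O(log n) does not grow strictly faster than f(n)
  D. n + 100 — O(n) is strictly between O(log n) and O(n²) ✓

Only option D (n + 100) lies strictly between.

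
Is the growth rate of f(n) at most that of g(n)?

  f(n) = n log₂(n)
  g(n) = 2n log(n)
True

f(n) = n log₂(n) and g(n) = 2n log(n) are both O(n log n).
Big-O permits equal growth rates (f ≤ c·g for some c), so f(n) = O(g(n)) is true.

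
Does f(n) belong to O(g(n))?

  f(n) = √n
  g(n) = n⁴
True

f(n) = √n is O(√n), and g(n) = n⁴ is O(n⁴).
Since O(√n) ⊆ O(n⁴) (f grows no faster than g), f(n) = O(g(n)) is true.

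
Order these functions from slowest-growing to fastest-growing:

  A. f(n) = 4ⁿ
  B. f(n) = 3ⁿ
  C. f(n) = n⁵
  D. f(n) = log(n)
D < C < B < A

Comparing growth rates:
D = log(n) is O(log n)
C = n⁵ is O(n⁵)
B = 3ⁿ is O(3ⁿ)
A = 4ⁿ is O(4ⁿ)

Therefore, the order from slowest to fastest is: D < C < B < A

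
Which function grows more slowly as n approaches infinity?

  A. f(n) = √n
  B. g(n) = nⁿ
A

f(n) = √n is O(√n), while g(n) = nⁿ is O(nⁿ).
Since O(√n) grows slower than O(nⁿ), f(n) is dominated.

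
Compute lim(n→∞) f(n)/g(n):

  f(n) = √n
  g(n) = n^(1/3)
∞

Since √n (O(√n)) grows faster than n^(1/3) (O(n^(1/3))),
the ratio f(n)/g(n) → ∞ as n → ∞.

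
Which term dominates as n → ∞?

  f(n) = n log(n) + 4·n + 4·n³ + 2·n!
2·n!

Looking at each term:
  - n log(n) is O(n log n)
  - 4·n is O(n)
  - 4·n³ is O(n³)
  - 2·n! is O(n!)

The term 2·n! (O(n!)) grows fastest and dominates all others.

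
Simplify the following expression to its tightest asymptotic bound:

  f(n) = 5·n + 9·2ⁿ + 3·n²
Θ(2ⁿ)

Order the terms by growth rate: 5·n ≺ 3·n² ≺ 9·2ⁿ.
The fastest-growing term 9·2ⁿ dominates as n → ∞; dropping its constant factor gives Θ(2ⁿ).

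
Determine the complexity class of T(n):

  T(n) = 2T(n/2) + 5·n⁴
Θ(n⁴)

Master Theorem: a = 2, b = 2, f(n) = 5·n⁴.
Compute the critical exponent d = log₂(2) = 1.
Compare f(n) = Θ(n⁴) against n^d:
  k = 4 > d = 1, so f(n) = Ω(n^(d+ε)) — Case 3.
  Regularity: a·(n/b)^4/n^4 = a/b^4 = 2/16 < 1 ✓.
  The top-level work dominates: T(n) = Θ(f(n)) = Θ(n⁴).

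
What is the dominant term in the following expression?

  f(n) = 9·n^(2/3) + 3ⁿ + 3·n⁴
3ⁿ

Looking at each term:
  - 9·n^(2/3) is O(n^(2/3))
  - 3ⁿ is O(3ⁿ)
  - 3·n⁴ is O(n⁴)

The term 3ⁿ (O(3ⁿ)) grows fastest and dominates all others.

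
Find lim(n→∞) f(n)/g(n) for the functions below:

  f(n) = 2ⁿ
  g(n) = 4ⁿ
0

Since 2ⁿ (O(2ⁿ)) grows slower than 4ⁿ (O(4ⁿ)),
the ratio f(n)/g(n) → 0 as n → ∞.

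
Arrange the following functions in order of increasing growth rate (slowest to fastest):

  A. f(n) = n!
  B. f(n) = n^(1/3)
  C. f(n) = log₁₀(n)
C < B < A

Comparing growth rates:
C = log₁₀(n) is O(log n)
B = n^(1/3) is O(n^(1/3))
A = n! is O(n!)

Therefore, the order from slowest to fastest is: C < B < A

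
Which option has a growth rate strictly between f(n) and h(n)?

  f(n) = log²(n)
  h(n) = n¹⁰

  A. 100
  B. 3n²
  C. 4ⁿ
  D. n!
B

We need g(n) with log²(n) = o(g(n)) and g(n) = o(n¹⁰), i.e. O(log² n) ≺ g ≺ O(n¹⁰).
Check each option:
  A. 100 — O(1) does not grow strictly faster than f(n)
  B. 3n² — O(n²) is strictly between O(log² n) and O(n¹⁰) ✓
  C. 4ⁿ — O(4ⁿ) does not grow strictly slower than h(n)
  D. n! — O(n!) does not grow strictly slower than h(n)

Only option B (3n²) lies strictly between.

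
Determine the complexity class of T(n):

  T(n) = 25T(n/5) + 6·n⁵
Θ(n⁵)

Master Theorem: a = 25, b = 5, f(n) = 6·n⁵.
Compute the critical exponent d = log₅(25) = 2.
Compare f(n) = Θ(n⁵) against n^d:
  k = 5 > d = 2, so f(n) = Ω(n^(d+ε)) — Case 3.
  Regularity: a·(n/b)^5/n^5 = a/b^5 = 25/3125 < 1 ✓.
  The top-level work dominates: T(n) = Θ(f(n)) = Θ(n⁵).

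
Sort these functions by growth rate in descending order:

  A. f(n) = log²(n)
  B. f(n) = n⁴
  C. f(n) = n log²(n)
B > C > A

Comparing growth rates:
B = n⁴ is O(n⁴)
C = n log²(n) is O(n log² n)
A = log²(n) is O(log² n)

Therefore, the order from fastest to slowest is: B > C > A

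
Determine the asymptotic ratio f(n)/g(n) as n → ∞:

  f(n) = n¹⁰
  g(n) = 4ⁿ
0

Since n¹⁰ (O(n¹⁰)) grows slower than 4ⁿ (O(4ⁿ)),
the ratio f(n)/g(n) → 0 as n → ∞.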